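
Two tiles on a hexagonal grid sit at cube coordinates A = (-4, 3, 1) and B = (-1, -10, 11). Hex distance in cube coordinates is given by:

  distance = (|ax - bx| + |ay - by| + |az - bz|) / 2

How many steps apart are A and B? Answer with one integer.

Answer: 13

Derivation:
|ax - bx| = |-4 - (-1)| = 3
|ay - by| = |3 - (-10)| = 13
|az - bz| = |1 - 11| = 10
distance = (3 + 13 + 10) / 2 = 26 / 2 = 13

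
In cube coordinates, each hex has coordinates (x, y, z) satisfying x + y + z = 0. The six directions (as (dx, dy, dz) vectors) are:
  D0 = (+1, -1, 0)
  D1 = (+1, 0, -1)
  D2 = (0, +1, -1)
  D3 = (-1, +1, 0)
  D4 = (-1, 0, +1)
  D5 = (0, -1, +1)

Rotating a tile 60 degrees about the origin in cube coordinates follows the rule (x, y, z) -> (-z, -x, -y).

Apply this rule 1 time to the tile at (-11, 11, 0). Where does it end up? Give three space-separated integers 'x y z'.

Answer: 0 11 -11

Derivation:
Start: (-11, 11, 0)
Step 1: (-11, 11, 0) -> (-(0), -(-11), -(11)) = (0, 11, -11)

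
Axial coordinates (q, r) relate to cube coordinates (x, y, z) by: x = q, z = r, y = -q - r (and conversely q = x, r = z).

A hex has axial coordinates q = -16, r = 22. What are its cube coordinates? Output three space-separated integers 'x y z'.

x = q = -16
z = r = 22
y = -x - z = -(-16) - (22) = -6

Answer: -16 -6 22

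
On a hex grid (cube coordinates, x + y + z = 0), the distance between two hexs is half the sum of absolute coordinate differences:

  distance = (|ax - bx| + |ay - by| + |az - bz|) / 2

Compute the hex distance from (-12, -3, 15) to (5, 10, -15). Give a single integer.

Answer: 30

Derivation:
|ax - bx| = |-12 - 5| = 17
|ay - by| = |-3 - 10| = 13
|az - bz| = |15 - (-15)| = 30
distance = (17 + 13 + 30) / 2 = 60 / 2 = 30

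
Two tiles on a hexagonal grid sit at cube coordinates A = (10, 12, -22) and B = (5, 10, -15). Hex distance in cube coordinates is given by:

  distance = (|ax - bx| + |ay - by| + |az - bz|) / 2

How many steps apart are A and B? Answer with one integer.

|ax - bx| = |10 - 5| = 5
|ay - by| = |12 - 10| = 2
|az - bz| = |-22 - (-15)| = 7
distance = (5 + 2 + 7) / 2 = 14 / 2 = 7

Answer: 7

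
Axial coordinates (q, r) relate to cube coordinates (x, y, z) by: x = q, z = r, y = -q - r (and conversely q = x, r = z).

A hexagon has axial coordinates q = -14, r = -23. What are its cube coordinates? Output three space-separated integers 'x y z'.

Answer: -14 37 -23

Derivation:
x = q = -14
z = r = -23
y = -x - z = -(-14) - (-23) = 37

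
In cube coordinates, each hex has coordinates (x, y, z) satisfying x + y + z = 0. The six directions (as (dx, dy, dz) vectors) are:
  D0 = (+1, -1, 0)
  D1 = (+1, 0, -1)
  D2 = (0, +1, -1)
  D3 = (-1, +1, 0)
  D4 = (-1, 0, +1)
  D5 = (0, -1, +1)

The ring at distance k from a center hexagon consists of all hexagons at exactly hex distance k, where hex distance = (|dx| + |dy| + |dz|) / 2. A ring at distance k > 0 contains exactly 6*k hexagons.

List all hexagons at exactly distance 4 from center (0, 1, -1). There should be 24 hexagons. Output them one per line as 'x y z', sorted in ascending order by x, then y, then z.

Walk ring at distance 4 from (0, 1, -1):
Start at center + D4*4 = (-4, 1, 3)
  hex 0: (-4, 1, 3)
  hex 1: (-3, 0, 3)
  hex 2: (-2, -1, 3)
  hex 3: (-1, -2, 3)
  hex 4: (0, -3, 3)
  hex 5: (1, -3, 2)
  hex 6: (2, -3, 1)
  hex 7: (3, -3, 0)
  hex 8: (4, -3, -1)
  hex 9: (4, -2, -2)
  hex 10: (4, -1, -3)
  hex 11: (4, 0, -4)
  hex 12: (4, 1, -5)
  hex 13: (3, 2, -5)
  hex 14: (2, 3, -5)
  hex 15: (1, 4, -5)
  hex 16: (0, 5, -5)
  hex 17: (-1, 5, -4)
  hex 18: (-2, 5, -3)
  hex 19: (-3, 5, -2)
  hex 20: (-4, 5, -1)
  hex 21: (-4, 4, 0)
  hex 22: (-4, 3, 1)
  hex 23: (-4, 2, 2)
Sorted: 24 hexes.

Answer: -4 1 3
-4 2 2
-4 3 1
-4 4 0
-4 5 -1
-3 0 3
-3 5 -2
-2 -1 3
-2 5 -3
-1 -2 3
-1 5 -4
0 -3 3
0 5 -5
1 -3 2
1 4 -5
2 -3 1
2 3 -5
3 -3 0
3 2 -5
4 -3 -1
4 -2 -2
4 -1 -3
4 0 -4
4 1 -5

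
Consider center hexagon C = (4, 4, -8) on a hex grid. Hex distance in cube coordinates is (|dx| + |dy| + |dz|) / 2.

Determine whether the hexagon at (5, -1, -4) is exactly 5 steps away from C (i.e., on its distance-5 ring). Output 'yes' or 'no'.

|px - cx| = |5 - 4| = 1
|py - cy| = |-1 - 4| = 5
|pz - cz| = |-4 - (-8)| = 4
distance = (1+5+4)/2 = 10/2 = 5
radius = 5; distance == radius -> yes

Answer: yes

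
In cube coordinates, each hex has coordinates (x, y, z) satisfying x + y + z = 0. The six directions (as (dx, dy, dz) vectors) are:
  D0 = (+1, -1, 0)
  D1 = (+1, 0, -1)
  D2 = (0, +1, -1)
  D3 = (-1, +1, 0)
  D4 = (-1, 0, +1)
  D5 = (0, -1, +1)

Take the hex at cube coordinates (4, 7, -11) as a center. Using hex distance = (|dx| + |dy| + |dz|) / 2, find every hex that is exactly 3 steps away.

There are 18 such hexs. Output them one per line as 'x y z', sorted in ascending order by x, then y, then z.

Answer: 1 7 -8
1 8 -9
1 9 -10
1 10 -11
2 6 -8
2 10 -12
3 5 -8
3 10 -13
4 4 -8
4 10 -14
5 4 -9
5 9 -14
6 4 -10
6 8 -14
7 4 -11
7 5 -12
7 6 -13
7 7 -14

Derivation:
Walk ring at distance 3 from (4, 7, -11):
Start at center + D4*3 = (1, 7, -8)
  hex 0: (1, 7, -8)
  hex 1: (2, 6, -8)
  hex 2: (3, 5, -8)
  hex 3: (4, 4, -8)
  hex 4: (5, 4, -9)
  hex 5: (6, 4, -10)
  hex 6: (7, 4, -11)
  hex 7: (7, 5, -12)
  hex 8: (7, 6, -13)
  hex 9: (7, 7, -14)
  hex 10: (6, 8, -14)
  hex 11: (5, 9, -14)
  hex 12: (4, 10, -14)
  hex 13: (3, 10, -13)
  hex 14: (2, 10, -12)
  hex 15: (1, 10, -11)
  hex 16: (1, 9, -10)
  hex 17: (1, 8, -9)
Sorted: 18 hexes.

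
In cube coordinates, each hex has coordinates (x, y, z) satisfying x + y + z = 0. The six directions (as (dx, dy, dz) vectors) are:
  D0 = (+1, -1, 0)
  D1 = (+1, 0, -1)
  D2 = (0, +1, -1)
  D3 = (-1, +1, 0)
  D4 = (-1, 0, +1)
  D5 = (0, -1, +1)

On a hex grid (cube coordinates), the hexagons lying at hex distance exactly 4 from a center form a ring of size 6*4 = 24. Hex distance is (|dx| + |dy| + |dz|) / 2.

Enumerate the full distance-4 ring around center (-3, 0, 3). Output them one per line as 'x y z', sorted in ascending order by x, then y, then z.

Walk ring at distance 4 from (-3, 0, 3):
Start at center + D4*4 = (-7, 0, 7)
  hex 0: (-7, 0, 7)
  hex 1: (-6, -1, 7)
  hex 2: (-5, -2, 7)
  hex 3: (-4, -3, 7)
  hex 4: (-3, -4, 7)
  hex 5: (-2, -4, 6)
  hex 6: (-1, -4, 5)
  hex 7: (0, -4, 4)
  hex 8: (1, -4, 3)
  hex 9: (1, -3, 2)
  hex 10: (1, -2, 1)
  hex 11: (1, -1, 0)
  hex 12: (1, 0, -1)
  hex 13: (0, 1, -1)
  hex 14: (-1, 2, -1)
  hex 15: (-2, 3, -1)
  hex 16: (-3, 4, -1)
  hex 17: (-4, 4, 0)
  hex 18: (-5, 4, 1)
  hex 19: (-6, 4, 2)
  hex 20: (-7, 4, 3)
  hex 21: (-7, 3, 4)
  hex 22: (-7, 2, 5)
  hex 23: (-7, 1, 6)
Sorted: 24 hexes.

Answer: -7 0 7
-7 1 6
-7 2 5
-7 3 4
-7 4 3
-6 -1 7
-6 4 2
-5 -2 7
-5 4 1
-4 -3 7
-4 4 0
-3 -4 7
-3 4 -1
-2 -4 6
-2 3 -1
-1 -4 5
-1 2 -1
0 -4 4
0 1 -1
1 -4 3
1 -3 2
1 -2 1
1 -1 0
1 0 -1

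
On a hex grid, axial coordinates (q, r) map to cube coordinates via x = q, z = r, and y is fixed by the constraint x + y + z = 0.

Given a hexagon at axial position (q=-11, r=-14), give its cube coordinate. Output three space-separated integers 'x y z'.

Answer: -11 25 -14

Derivation:
x = q = -11
z = r = -14
y = -x - z = -(-11) - (-14) = 25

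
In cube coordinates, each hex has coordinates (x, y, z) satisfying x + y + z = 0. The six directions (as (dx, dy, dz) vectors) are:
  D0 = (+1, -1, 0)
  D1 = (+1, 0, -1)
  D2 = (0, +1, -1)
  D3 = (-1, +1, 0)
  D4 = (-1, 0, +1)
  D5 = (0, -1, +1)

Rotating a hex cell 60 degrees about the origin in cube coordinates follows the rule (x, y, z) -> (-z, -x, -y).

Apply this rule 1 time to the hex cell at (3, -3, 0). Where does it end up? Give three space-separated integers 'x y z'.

Start: (3, -3, 0)
Step 1: (3, -3, 0) -> (-(0), -(3), -(-3)) = (0, -3, 3)

Answer: 0 -3 3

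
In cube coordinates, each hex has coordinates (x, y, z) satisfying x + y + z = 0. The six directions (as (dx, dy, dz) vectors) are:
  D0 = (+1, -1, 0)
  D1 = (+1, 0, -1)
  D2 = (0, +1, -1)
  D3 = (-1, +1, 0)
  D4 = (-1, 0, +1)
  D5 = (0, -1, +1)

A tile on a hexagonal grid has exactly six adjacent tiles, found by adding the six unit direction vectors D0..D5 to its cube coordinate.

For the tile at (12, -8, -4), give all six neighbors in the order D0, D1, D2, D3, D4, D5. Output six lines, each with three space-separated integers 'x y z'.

Center: (12, -8, -4). Add each direction:
  D0: (12, -8, -4) + (1, -1, 0) = (13, -9, -4)
  D1: (12, -8, -4) + (1, 0, -1) = (13, -8, -5)
  D2: (12, -8, -4) + (0, 1, -1) = (12, -7, -5)
  D3: (12, -8, -4) + (-1, 1, 0) = (11, -7, -4)
  D4: (12, -8, -4) + (-1, 0, 1) = (11, -8, -3)
  D5: (12, -8, -4) + (0, -1, 1) = (12, -9, -3)

Answer: 13 -9 -4
13 -8 -5
12 -7 -5
11 -7 -4
11 -8 -3
12 -9 -3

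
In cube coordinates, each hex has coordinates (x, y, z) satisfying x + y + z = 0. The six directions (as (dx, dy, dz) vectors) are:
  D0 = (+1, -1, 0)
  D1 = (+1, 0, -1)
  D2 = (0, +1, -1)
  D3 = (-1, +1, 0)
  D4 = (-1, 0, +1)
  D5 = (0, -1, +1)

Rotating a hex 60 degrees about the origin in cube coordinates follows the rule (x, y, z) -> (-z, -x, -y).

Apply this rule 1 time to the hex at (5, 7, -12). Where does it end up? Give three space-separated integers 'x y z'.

Answer: 12 -5 -7

Derivation:
Start: (5, 7, -12)
Step 1: (5, 7, -12) -> (-(-12), -(5), -(7)) = (12, -5, -7)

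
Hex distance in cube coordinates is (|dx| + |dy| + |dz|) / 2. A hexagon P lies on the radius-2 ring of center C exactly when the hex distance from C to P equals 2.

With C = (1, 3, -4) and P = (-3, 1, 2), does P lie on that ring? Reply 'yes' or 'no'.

Answer: no

Derivation:
|px - cx| = |-3 - 1| = 4
|py - cy| = |1 - 3| = 2
|pz - cz| = |2 - (-4)| = 6
distance = (4+2+6)/2 = 12/2 = 6
radius = 2; distance != radius -> no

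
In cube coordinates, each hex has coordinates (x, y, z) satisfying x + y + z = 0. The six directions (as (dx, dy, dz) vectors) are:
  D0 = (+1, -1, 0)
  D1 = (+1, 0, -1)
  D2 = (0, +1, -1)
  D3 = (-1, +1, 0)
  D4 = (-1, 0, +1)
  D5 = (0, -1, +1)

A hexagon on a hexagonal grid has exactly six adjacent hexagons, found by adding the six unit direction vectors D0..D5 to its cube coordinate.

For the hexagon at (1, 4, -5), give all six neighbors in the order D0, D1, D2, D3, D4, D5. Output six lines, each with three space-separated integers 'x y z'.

Center: (1, 4, -5). Add each direction:
  D0: (1, 4, -5) + (1, -1, 0) = (2, 3, -5)
  D1: (1, 4, -5) + (1, 0, -1) = (2, 4, -6)
  D2: (1, 4, -5) + (0, 1, -1) = (1, 5, -6)
  D3: (1, 4, -5) + (-1, 1, 0) = (0, 5, -5)
  D4: (1, 4, -5) + (-1, 0, 1) = (0, 4, -4)
  D5: (1, 4, -5) + (0, -1, 1) = (1, 3, -4)

Answer: 2 3 -5
2 4 -6
1 5 -6
0 5 -5
0 4 -4
1 3 -4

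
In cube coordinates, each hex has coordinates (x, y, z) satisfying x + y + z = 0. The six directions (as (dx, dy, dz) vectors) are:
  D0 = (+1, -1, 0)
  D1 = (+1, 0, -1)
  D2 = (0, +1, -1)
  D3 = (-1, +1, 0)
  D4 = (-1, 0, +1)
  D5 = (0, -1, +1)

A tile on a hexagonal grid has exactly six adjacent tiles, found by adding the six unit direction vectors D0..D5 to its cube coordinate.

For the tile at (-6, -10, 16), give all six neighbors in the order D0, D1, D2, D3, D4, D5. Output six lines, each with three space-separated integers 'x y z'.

Answer: -5 -11 16
-5 -10 15
-6 -9 15
-7 -9 16
-7 -10 17
-6 -11 17

Derivation:
Center: (-6, -10, 16). Add each direction:
  D0: (-6, -10, 16) + (1, -1, 0) = (-5, -11, 16)
  D1: (-6, -10, 16) + (1, 0, -1) = (-5, -10, 15)
  D2: (-6, -10, 16) + (0, 1, -1) = (-6, -9, 15)
  D3: (-6, -10, 16) + (-1, 1, 0) = (-7, -9, 16)
  D4: (-6, -10, 16) + (-1, 0, 1) = (-7, -10, 17)
  D5: (-6, -10, 16) + (0, -1, 1) = (-6, -11, 17)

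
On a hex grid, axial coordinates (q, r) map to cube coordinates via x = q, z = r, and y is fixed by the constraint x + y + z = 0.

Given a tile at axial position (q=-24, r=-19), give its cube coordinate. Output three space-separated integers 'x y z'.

Answer: -24 43 -19

Derivation:
x = q = -24
z = r = -19
y = -x - z = -(-24) - (-19) = 43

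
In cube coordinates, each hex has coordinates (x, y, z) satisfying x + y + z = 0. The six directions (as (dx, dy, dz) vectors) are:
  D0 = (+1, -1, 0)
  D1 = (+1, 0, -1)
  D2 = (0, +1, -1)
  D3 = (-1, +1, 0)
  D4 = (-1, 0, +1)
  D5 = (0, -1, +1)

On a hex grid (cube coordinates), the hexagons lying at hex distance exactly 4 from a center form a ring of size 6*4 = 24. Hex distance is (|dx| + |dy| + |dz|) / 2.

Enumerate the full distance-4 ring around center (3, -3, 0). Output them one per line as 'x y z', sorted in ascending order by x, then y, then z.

Walk ring at distance 4 from (3, -3, 0):
Start at center + D4*4 = (-1, -3, 4)
  hex 0: (-1, -3, 4)
  hex 1: (0, -4, 4)
  hex 2: (1, -5, 4)
  hex 3: (2, -6, 4)
  hex 4: (3, -7, 4)
  hex 5: (4, -7, 3)
  hex 6: (5, -7, 2)
  hex 7: (6, -7, 1)
  hex 8: (7, -7, 0)
  hex 9: (7, -6, -1)
  hex 10: (7, -5, -2)
  hex 11: (7, -4, -3)
  hex 12: (7, -3, -4)
  hex 13: (6, -2, -4)
  hex 14: (5, -1, -4)
  hex 15: (4, 0, -4)
  hex 16: (3, 1, -4)
  hex 17: (2, 1, -3)
  hex 18: (1, 1, -2)
  hex 19: (0, 1, -1)
  hex 20: (-1, 1, 0)
  hex 21: (-1, 0, 1)
  hex 22: (-1, -1, 2)
  hex 23: (-1, -2, 3)
Sorted: 24 hexes.

Answer: -1 -3 4
-1 -2 3
-1 -1 2
-1 0 1
-1 1 0
0 -4 4
0 1 -1
1 -5 4
1 1 -2
2 -6 4
2 1 -3
3 -7 4
3 1 -4
4 -7 3
4 0 -4
5 -7 2
5 -1 -4
6 -7 1
6 -2 -4
7 -7 0
7 -6 -1
7 -5 -2
7 -4 -3
7 -3 -4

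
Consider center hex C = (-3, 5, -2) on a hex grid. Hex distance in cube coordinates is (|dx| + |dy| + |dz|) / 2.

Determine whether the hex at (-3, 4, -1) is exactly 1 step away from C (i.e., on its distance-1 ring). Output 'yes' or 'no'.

Answer: yes

Derivation:
|px - cx| = |-3 - (-3)| = 0
|py - cy| = |4 - 5| = 1
|pz - cz| = |-1 - (-2)| = 1
distance = (0+1+1)/2 = 2/2 = 1
radius = 1; distance == radius -> yes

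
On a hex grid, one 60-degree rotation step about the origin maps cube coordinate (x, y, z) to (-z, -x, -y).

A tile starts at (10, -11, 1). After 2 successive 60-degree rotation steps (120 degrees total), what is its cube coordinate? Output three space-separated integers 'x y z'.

Answer: -11 1 10

Derivation:
Start: (10, -11, 1)
Step 1: (10, -11, 1) -> (-(1), -(10), -(-11)) = (-1, -10, 11)
Step 2: (-1, -10, 11) -> (-(11), -(-1), -(-10)) = (-11, 1, 10)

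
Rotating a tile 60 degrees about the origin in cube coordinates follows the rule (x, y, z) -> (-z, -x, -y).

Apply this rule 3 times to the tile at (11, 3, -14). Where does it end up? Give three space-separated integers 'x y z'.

Answer: -11 -3 14

Derivation:
Start: (11, 3, -14)
Step 1: (11, 3, -14) -> (-(-14), -(11), -(3)) = (14, -11, -3)
Step 2: (14, -11, -3) -> (-(-3), -(14), -(-11)) = (3, -14, 11)
Step 3: (3, -14, 11) -> (-(11), -(3), -(-14)) = (-11, -3, 14)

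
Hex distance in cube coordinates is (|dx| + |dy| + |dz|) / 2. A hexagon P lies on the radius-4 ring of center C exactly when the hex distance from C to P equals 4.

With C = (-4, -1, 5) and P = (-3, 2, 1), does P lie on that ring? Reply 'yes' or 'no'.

|px - cx| = |-3 - (-4)| = 1
|py - cy| = |2 - (-1)| = 3
|pz - cz| = |1 - 5| = 4
distance = (1+3+4)/2 = 8/2 = 4
radius = 4; distance == radius -> yes

Answer: yes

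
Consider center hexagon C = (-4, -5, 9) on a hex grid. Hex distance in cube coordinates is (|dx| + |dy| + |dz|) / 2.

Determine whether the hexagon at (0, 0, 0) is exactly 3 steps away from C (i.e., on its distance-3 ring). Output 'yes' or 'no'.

Answer: no

Derivation:
|px - cx| = |0 - (-4)| = 4
|py - cy| = |0 - (-5)| = 5
|pz - cz| = |0 - 9| = 9
distance = (4+5+9)/2 = 18/2 = 9
radius = 3; distance != radius -> no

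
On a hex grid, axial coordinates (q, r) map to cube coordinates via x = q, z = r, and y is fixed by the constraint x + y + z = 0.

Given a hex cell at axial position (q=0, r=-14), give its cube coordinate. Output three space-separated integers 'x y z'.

Answer: 0 14 -14

Derivation:
x = q = 0
z = r = -14
y = -x - z = -(0) - (-14) = 14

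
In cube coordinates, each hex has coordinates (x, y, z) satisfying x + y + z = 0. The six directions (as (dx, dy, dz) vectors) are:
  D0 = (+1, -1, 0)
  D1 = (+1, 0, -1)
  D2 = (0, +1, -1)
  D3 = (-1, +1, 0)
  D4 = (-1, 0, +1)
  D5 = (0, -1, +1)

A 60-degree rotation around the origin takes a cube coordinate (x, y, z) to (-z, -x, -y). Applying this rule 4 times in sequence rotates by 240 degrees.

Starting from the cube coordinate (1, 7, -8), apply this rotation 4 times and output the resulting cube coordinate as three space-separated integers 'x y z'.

Answer: -8 1 7

Derivation:
Start: (1, 7, -8)
Step 1: (1, 7, -8) -> (-(-8), -(1), -(7)) = (8, -1, -7)
Step 2: (8, -1, -7) -> (-(-7), -(8), -(-1)) = (7, -8, 1)
Step 3: (7, -8, 1) -> (-(1), -(7), -(-8)) = (-1, -7, 8)
Step 4: (-1, -7, 8) -> (-(8), -(-1), -(-7)) = (-8, 1, 7)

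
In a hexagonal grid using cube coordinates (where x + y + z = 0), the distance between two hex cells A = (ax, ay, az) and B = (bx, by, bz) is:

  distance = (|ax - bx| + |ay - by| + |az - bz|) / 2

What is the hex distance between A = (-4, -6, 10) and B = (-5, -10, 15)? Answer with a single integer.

|ax - bx| = |-4 - (-5)| = 1
|ay - by| = |-6 - (-10)| = 4
|az - bz| = |10 - 15| = 5
distance = (1 + 4 + 5) / 2 = 10 / 2 = 5

Answer: 5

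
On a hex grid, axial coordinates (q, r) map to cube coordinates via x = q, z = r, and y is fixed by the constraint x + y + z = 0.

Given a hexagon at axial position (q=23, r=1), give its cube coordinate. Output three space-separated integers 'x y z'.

Answer: 23 -24 1

Derivation:
x = q = 23
z = r = 1
y = -x - z = -(23) - (1) = -24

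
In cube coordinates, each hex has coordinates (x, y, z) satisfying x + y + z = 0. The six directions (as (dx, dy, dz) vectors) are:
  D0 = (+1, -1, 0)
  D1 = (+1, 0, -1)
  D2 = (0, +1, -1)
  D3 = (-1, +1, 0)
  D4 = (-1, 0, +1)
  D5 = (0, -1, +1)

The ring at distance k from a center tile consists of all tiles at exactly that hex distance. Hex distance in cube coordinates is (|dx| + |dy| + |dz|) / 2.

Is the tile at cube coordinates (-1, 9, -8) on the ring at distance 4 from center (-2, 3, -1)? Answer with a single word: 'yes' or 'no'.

Answer: no

Derivation:
|px - cx| = |-1 - (-2)| = 1
|py - cy| = |9 - 3| = 6
|pz - cz| = |-8 - (-1)| = 7
distance = (1+6+7)/2 = 14/2 = 7
radius = 4; distance != radius -> no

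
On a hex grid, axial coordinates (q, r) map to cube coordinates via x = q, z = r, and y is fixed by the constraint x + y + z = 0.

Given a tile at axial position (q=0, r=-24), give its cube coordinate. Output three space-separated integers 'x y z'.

Answer: 0 24 -24

Derivation:
x = q = 0
z = r = -24
y = -x - z = -(0) - (-24) = 24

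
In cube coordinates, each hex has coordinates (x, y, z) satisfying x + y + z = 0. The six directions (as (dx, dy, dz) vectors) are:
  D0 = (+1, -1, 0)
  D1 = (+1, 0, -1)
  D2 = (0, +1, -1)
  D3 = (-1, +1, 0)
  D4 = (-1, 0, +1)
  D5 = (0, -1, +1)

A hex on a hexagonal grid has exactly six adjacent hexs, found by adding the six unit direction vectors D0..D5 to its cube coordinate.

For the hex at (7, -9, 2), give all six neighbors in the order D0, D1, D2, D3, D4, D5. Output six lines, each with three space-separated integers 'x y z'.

Center: (7, -9, 2). Add each direction:
  D0: (7, -9, 2) + (1, -1, 0) = (8, -10, 2)
  D1: (7, -9, 2) + (1, 0, -1) = (8, -9, 1)
  D2: (7, -9, 2) + (0, 1, -1) = (7, -8, 1)
  D3: (7, -9, 2) + (-1, 1, 0) = (6, -8, 2)
  D4: (7, -9, 2) + (-1, 0, 1) = (6, -9, 3)
  D5: (7, -9, 2) + (0, -1, 1) = (7, -10, 3)

Answer: 8 -10 2
8 -9 1
7 -8 1
6 -8 2
6 -9 3
7 -10 3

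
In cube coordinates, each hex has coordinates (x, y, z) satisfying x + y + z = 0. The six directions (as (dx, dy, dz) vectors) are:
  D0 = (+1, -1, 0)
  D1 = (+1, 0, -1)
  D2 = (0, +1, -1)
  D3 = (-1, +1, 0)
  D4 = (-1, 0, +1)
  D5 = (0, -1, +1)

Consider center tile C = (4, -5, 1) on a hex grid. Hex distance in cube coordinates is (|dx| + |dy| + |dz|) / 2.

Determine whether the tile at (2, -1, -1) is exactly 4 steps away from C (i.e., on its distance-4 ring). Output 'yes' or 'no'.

|px - cx| = |2 - 4| = 2
|py - cy| = |-1 - (-5)| = 4
|pz - cz| = |-1 - 1| = 2
distance = (2+4+2)/2 = 8/2 = 4
radius = 4; distance == radius -> yes

Answer: yes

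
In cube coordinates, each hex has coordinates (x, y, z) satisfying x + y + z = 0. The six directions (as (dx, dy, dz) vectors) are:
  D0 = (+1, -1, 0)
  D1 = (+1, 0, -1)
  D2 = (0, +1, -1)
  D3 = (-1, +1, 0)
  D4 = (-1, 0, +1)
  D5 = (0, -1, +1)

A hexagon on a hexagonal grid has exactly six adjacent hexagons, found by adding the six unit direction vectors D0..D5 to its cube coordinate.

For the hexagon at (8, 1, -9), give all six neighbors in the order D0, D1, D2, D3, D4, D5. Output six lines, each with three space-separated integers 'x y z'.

Answer: 9 0 -9
9 1 -10
8 2 -10
7 2 -9
7 1 -8
8 0 -8

Derivation:
Center: (8, 1, -9). Add each direction:
  D0: (8, 1, -9) + (1, -1, 0) = (9, 0, -9)
  D1: (8, 1, -9) + (1, 0, -1) = (9, 1, -10)
  D2: (8, 1, -9) + (0, 1, -1) = (8, 2, -10)
  D3: (8, 1, -9) + (-1, 1, 0) = (7, 2, -9)
  D4: (8, 1, -9) + (-1, 0, 1) = (7, 1, -8)
  D5: (8, 1, -9) + (0, -1, 1) = (8, 0, -8)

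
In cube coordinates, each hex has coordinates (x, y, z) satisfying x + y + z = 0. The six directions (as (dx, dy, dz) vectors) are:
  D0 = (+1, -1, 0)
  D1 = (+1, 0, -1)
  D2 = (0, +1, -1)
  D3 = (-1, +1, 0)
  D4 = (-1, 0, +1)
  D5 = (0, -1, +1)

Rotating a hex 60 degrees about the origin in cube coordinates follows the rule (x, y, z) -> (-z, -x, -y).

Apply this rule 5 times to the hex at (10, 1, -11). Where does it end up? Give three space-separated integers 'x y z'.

Answer: -1 11 -10

Derivation:
Start: (10, 1, -11)
Step 1: (10, 1, -11) -> (-(-11), -(10), -(1)) = (11, -10, -1)
Step 2: (11, -10, -1) -> (-(-1), -(11), -(-10)) = (1, -11, 10)
Step 3: (1, -11, 10) -> (-(10), -(1), -(-11)) = (-10, -1, 11)
Step 4: (-10, -1, 11) -> (-(11), -(-10), -(-1)) = (-11, 10, 1)
Step 5: (-11, 10, 1) -> (-(1), -(-11), -(10)) = (-1, 11, -10)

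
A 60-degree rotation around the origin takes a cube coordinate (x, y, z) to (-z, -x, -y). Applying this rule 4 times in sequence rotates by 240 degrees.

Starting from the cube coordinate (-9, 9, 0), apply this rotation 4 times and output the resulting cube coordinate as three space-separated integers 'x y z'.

Answer: 0 -9 9

Derivation:
Start: (-9, 9, 0)
Step 1: (-9, 9, 0) -> (-(0), -(-9), -(9)) = (0, 9, -9)
Step 2: (0, 9, -9) -> (-(-9), -(0), -(9)) = (9, 0, -9)
Step 3: (9, 0, -9) -> (-(-9), -(9), -(0)) = (9, -9, 0)
Step 4: (9, -9, 0) -> (-(0), -(9), -(-9)) = (0, -9, 9)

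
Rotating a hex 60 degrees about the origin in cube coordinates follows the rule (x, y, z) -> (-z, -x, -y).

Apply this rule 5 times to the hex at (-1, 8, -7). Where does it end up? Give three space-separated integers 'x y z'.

Start: (-1, 8, -7)
Step 1: (-1, 8, -7) -> (-(-7), -(-1), -(8)) = (7, 1, -8)
Step 2: (7, 1, -8) -> (-(-8), -(7), -(1)) = (8, -7, -1)
Step 3: (8, -7, -1) -> (-(-1), -(8), -(-7)) = (1, -8, 7)
Step 4: (1, -8, 7) -> (-(7), -(1), -(-8)) = (-7, -1, 8)
Step 5: (-7, -1, 8) -> (-(8), -(-7), -(-1)) = (-8, 7, 1)

Answer: -8 7 1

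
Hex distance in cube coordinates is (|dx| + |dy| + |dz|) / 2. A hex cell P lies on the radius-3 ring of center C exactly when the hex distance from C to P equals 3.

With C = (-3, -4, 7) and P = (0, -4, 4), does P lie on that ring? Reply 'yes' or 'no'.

Answer: yes

Derivation:
|px - cx| = |0 - (-3)| = 3
|py - cy| = |-4 - (-4)| = 0
|pz - cz| = |4 - 7| = 3
distance = (3+0+3)/2 = 6/2 = 3
radius = 3; distance == radius -> yes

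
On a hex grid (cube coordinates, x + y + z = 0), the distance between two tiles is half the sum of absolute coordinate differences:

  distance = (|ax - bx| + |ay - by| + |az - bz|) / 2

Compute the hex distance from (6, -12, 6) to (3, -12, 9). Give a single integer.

Answer: 3

Derivation:
|ax - bx| = |6 - 3| = 3
|ay - by| = |-12 - (-12)| = 0
|az - bz| = |6 - 9| = 3
distance = (3 + 0 + 3) / 2 = 6 / 2 = 3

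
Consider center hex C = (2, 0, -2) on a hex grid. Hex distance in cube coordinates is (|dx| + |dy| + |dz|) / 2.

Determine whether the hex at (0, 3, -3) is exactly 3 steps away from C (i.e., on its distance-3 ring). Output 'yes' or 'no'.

Answer: yes

Derivation:
|px - cx| = |0 - 2| = 2
|py - cy| = |3 - 0| = 3
|pz - cz| = |-3 - (-2)| = 1
distance = (2+3+1)/2 = 6/2 = 3
radius = 3; distance == radius -> yes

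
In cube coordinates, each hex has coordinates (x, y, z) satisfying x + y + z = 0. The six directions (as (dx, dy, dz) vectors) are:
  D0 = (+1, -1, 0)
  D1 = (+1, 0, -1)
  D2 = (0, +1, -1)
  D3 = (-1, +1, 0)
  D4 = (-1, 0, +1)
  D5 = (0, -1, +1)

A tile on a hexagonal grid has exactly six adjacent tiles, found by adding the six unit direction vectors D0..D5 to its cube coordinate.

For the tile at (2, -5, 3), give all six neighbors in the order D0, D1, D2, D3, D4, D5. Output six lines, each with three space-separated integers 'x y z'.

Center: (2, -5, 3). Add each direction:
  D0: (2, -5, 3) + (1, -1, 0) = (3, -6, 3)
  D1: (2, -5, 3) + (1, 0, -1) = (3, -5, 2)
  D2: (2, -5, 3) + (0, 1, -1) = (2, -4, 2)
  D3: (2, -5, 3) + (-1, 1, 0) = (1, -4, 3)
  D4: (2, -5, 3) + (-1, 0, 1) = (1, -5, 4)
  D5: (2, -5, 3) + (0, -1, 1) = (2, -6, 4)

Answer: 3 -6 3
3 -5 2
2 -4 2
1 -4 3
1 -5 4
2 -6 4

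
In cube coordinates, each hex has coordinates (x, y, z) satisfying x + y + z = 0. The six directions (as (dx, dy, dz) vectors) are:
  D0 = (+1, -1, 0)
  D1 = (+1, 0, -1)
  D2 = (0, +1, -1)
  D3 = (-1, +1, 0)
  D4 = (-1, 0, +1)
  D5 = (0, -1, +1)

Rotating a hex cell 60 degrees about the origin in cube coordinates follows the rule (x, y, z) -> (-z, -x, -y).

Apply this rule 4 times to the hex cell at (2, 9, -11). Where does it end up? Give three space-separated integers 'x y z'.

Start: (2, 9, -11)
Step 1: (2, 9, -11) -> (-(-11), -(2), -(9)) = (11, -2, -9)
Step 2: (11, -2, -9) -> (-(-9), -(11), -(-2)) = (9, -11, 2)
Step 3: (9, -11, 2) -> (-(2), -(9), -(-11)) = (-2, -9, 11)
Step 4: (-2, -9, 11) -> (-(11), -(-2), -(-9)) = (-11, 2, 9)

Answer: -11 2 9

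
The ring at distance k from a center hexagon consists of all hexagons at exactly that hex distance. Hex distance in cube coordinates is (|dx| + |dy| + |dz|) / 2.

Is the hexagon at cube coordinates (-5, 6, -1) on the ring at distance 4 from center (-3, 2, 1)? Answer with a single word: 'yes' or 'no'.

|px - cx| = |-5 - (-3)| = 2
|py - cy| = |6 - 2| = 4
|pz - cz| = |-1 - 1| = 2
distance = (2+4+2)/2 = 8/2 = 4
radius = 4; distance == radius -> yes

Answer: yes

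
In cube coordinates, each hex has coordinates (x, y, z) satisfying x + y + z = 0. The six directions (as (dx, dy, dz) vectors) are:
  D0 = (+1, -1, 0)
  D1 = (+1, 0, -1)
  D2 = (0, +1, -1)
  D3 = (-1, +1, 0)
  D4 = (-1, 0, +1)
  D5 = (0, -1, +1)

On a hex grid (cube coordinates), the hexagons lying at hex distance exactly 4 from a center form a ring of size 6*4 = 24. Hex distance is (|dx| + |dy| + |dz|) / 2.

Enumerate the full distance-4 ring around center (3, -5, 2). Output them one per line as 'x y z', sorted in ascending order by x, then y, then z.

Walk ring at distance 4 from (3, -5, 2):
Start at center + D4*4 = (-1, -5, 6)
  hex 0: (-1, -5, 6)
  hex 1: (0, -6, 6)
  hex 2: (1, -7, 6)
  hex 3: (2, -8, 6)
  hex 4: (3, -9, 6)
  hex 5: (4, -9, 5)
  hex 6: (5, -9, 4)
  hex 7: (6, -9, 3)
  hex 8: (7, -9, 2)
  hex 9: (7, -8, 1)
  hex 10: (7, -7, 0)
  hex 11: (7, -6, -1)
  hex 12: (7, -5, -2)
  hex 13: (6, -4, -2)
  hex 14: (5, -3, -2)
  hex 15: (4, -2, -2)
  hex 16: (3, -1, -2)
  hex 17: (2, -1, -1)
  hex 18: (1, -1, 0)
  hex 19: (0, -1, 1)
  hex 20: (-1, -1, 2)
  hex 21: (-1, -2, 3)
  hex 22: (-1, -3, 4)
  hex 23: (-1, -4, 5)
Sorted: 24 hexes.

Answer: -1 -5 6
-1 -4 5
-1 -3 4
-1 -2 3
-1 -1 2
0 -6 6
0 -1 1
1 -7 6
1 -1 0
2 -8 6
2 -1 -1
3 -9 6
3 -1 -2
4 -9 5
4 -2 -2
5 -9 4
5 -3 -2
6 -9 3
6 -4 -2
7 -9 2
7 -8 1
7 -7 0
7 -6 -1
7 -5 -2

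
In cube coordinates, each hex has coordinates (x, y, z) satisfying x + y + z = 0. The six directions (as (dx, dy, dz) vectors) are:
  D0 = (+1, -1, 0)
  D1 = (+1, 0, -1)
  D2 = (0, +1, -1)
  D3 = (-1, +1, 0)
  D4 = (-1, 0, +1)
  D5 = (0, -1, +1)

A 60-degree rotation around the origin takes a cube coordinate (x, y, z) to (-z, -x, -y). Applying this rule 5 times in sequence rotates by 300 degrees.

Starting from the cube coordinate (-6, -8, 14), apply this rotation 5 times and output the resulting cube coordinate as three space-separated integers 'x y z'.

Start: (-6, -8, 14)
Step 1: (-6, -8, 14) -> (-(14), -(-6), -(-8)) = (-14, 6, 8)
Step 2: (-14, 6, 8) -> (-(8), -(-14), -(6)) = (-8, 14, -6)
Step 3: (-8, 14, -6) -> (-(-6), -(-8), -(14)) = (6, 8, -14)
Step 4: (6, 8, -14) -> (-(-14), -(6), -(8)) = (14, -6, -8)
Step 5: (14, -6, -8) -> (-(-8), -(14), -(-6)) = (8, -14, 6)

Answer: 8 -14 6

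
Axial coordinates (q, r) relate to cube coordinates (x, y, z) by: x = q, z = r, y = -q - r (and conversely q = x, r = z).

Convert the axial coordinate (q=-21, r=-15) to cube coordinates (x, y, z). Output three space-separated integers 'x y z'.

Answer: -21 36 -15

Derivation:
x = q = -21
z = r = -15
y = -x - z = -(-21) - (-15) = 36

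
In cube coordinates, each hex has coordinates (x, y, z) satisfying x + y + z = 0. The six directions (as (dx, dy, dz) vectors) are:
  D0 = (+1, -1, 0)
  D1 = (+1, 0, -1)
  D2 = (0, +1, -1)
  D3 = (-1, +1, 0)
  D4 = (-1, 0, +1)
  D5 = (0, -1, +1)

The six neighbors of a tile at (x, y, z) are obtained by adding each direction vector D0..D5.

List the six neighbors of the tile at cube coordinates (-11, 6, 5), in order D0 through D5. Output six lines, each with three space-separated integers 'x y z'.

Center: (-11, 6, 5). Add each direction:
  D0: (-11, 6, 5) + (1, -1, 0) = (-10, 5, 5)
  D1: (-11, 6, 5) + (1, 0, -1) = (-10, 6, 4)
  D2: (-11, 6, 5) + (0, 1, -1) = (-11, 7, 4)
  D3: (-11, 6, 5) + (-1, 1, 0) = (-12, 7, 5)
  D4: (-11, 6, 5) + (-1, 0, 1) = (-12, 6, 6)
  D5: (-11, 6, 5) + (0, -1, 1) = (-11, 5, 6)

Answer: -10 5 5
-10 6 4
-11 7 4
-12 7 5
-12 6 6
-11 5 6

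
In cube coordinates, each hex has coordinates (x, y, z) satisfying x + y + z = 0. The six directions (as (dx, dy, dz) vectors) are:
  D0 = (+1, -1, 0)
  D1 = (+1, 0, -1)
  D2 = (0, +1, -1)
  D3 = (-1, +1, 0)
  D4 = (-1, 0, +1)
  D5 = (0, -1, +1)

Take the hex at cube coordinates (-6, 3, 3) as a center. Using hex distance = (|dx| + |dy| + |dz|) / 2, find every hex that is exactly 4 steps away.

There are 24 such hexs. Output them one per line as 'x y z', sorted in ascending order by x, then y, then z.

Walk ring at distance 4 from (-6, 3, 3):
Start at center + D4*4 = (-10, 3, 7)
  hex 0: (-10, 3, 7)
  hex 1: (-9, 2, 7)
  hex 2: (-8, 1, 7)
  hex 3: (-7, 0, 7)
  hex 4: (-6, -1, 7)
  hex 5: (-5, -1, 6)
  hex 6: (-4, -1, 5)
  hex 7: (-3, -1, 4)
  hex 8: (-2, -1, 3)
  hex 9: (-2, 0, 2)
  hex 10: (-2, 1, 1)
  hex 11: (-2, 2, 0)
  hex 12: (-2, 3, -1)
  hex 13: (-3, 4, -1)
  hex 14: (-4, 5, -1)
  hex 15: (-5, 6, -1)
  hex 16: (-6, 7, -1)
  hex 17: (-7, 7, 0)
  hex 18: (-8, 7, 1)
  hex 19: (-9, 7, 2)
  hex 20: (-10, 7, 3)
  hex 21: (-10, 6, 4)
  hex 22: (-10, 5, 5)
  hex 23: (-10, 4, 6)
Sorted: 24 hexes.

Answer: -10 3 7
-10 4 6
-10 5 5
-10 6 4
-10 7 3
-9 2 7
-9 7 2
-8 1 7
-8 7 1
-7 0 7
-7 7 0
-6 -1 7
-6 7 -1
-5 -1 6
-5 6 -1
-4 -1 5
-4 5 -1
-3 -1 4
-3 4 -1
-2 -1 3
-2 0 2
-2 1 1
-2 2 0
-2 3 -1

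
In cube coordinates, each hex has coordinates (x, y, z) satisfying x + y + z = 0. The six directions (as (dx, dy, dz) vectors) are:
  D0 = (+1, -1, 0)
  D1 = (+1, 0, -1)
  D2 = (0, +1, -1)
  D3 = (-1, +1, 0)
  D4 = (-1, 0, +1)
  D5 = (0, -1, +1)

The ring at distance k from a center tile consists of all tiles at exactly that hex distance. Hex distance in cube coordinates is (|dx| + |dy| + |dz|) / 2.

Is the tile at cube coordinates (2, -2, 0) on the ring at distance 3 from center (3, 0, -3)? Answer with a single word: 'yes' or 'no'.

|px - cx| = |2 - 3| = 1
|py - cy| = |-2 - 0| = 2
|pz - cz| = |0 - (-3)| = 3
distance = (1+2+3)/2 = 6/2 = 3
radius = 3; distance == radius -> yes

Answer: yes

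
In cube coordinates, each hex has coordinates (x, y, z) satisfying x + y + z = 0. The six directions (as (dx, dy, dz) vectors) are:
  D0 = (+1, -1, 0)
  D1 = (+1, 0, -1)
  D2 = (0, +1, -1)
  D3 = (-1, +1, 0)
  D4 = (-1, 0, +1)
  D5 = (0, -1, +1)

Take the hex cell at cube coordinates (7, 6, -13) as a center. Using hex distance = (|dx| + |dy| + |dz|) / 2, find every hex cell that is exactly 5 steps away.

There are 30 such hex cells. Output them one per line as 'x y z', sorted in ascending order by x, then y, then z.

Answer: 2 6 -8
2 7 -9
2 8 -10
2 9 -11
2 10 -12
2 11 -13
3 5 -8
3 11 -14
4 4 -8
4 11 -15
5 3 -8
5 11 -16
6 2 -8
6 11 -17
7 1 -8
7 11 -18
8 1 -9
8 10 -18
9 1 -10
9 9 -18
10 1 -11
10 8 -18
11 1 -12
11 7 -18
12 1 -13
12 2 -14
12 3 -15
12 4 -16
12 5 -17
12 6 -18

Derivation:
Walk ring at distance 5 from (7, 6, -13):
Start at center + D4*5 = (2, 6, -8)
  hex 0: (2, 6, -8)
  hex 1: (3, 5, -8)
  hex 2: (4, 4, -8)
  hex 3: (5, 3, -8)
  hex 4: (6, 2, -8)
  hex 5: (7, 1, -8)
  hex 6: (8, 1, -9)
  hex 7: (9, 1, -10)
  hex 8: (10, 1, -11)
  hex 9: (11, 1, -12)
  hex 10: (12, 1, -13)
  hex 11: (12, 2, -14)
  hex 12: (12, 3, -15)
  hex 13: (12, 4, -16)
  hex 14: (12, 5, -17)
  hex 15: (12, 6, -18)
  hex 16: (11, 7, -18)
  hex 17: (10, 8, -18)
  hex 18: (9, 9, -18)
  hex 19: (8, 10, -18)
  hex 20: (7, 11, -18)
  hex 21: (6, 11, -17)
  hex 22: (5, 11, -16)
  hex 23: (4, 11, -15)
  hex 24: (3, 11, -14)
  hex 25: (2, 11, -13)
  hex 26: (2, 10, -12)
  hex 27: (2, 9, -11)
  hex 28: (2, 8, -10)
  hex 29: (2, 7, -9)
Sorted: 30 hexes.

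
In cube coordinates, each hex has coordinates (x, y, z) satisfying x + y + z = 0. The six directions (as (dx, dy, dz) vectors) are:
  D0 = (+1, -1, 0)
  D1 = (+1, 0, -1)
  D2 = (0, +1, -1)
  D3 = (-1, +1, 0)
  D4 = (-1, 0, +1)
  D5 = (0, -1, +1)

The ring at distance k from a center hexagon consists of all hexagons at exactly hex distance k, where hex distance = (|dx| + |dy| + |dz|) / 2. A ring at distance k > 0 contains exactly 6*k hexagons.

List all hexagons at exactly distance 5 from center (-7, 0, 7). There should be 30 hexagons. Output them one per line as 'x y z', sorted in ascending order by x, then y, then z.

Walk ring at distance 5 from (-7, 0, 7):
Start at center + D4*5 = (-12, 0, 12)
  hex 0: (-12, 0, 12)
  hex 1: (-11, -1, 12)
  hex 2: (-10, -2, 12)
  hex 3: (-9, -3, 12)
  hex 4: (-8, -4, 12)
  hex 5: (-7, -5, 12)
  hex 6: (-6, -5, 11)
  hex 7: (-5, -5, 10)
  hex 8: (-4, -5, 9)
  hex 9: (-3, -5, 8)
  hex 10: (-2, -5, 7)
  hex 11: (-2, -4, 6)
  hex 12: (-2, -3, 5)
  hex 13: (-2, -2, 4)
  hex 14: (-2, -1, 3)
  hex 15: (-2, 0, 2)
  hex 16: (-3, 1, 2)
  hex 17: (-4, 2, 2)
  hex 18: (-5, 3, 2)
  hex 19: (-6, 4, 2)
  hex 20: (-7, 5, 2)
  hex 21: (-8, 5, 3)
  hex 22: (-9, 5, 4)
  hex 23: (-10, 5, 5)
  hex 24: (-11, 5, 6)
  hex 25: (-12, 5, 7)
  hex 26: (-12, 4, 8)
  hex 27: (-12, 3, 9)
  hex 28: (-12, 2, 10)
  hex 29: (-12, 1, 11)
Sorted: 30 hexes.

Answer: -12 0 12
-12 1 11
-12 2 10
-12 3 9
-12 4 8
-12 5 7
-11 -1 12
-11 5 6
-10 -2 12
-10 5 5
-9 -3 12
-9 5 4
-8 -4 12
-8 5 3
-7 -5 12
-7 5 2
-6 -5 11
-6 4 2
-5 -5 10
-5 3 2
-4 -5 9
-4 2 2
-3 -5 8
-3 1 2
-2 -5 7
-2 -4 6
-2 -3 5
-2 -2 4
-2 -1 3
-2 0 2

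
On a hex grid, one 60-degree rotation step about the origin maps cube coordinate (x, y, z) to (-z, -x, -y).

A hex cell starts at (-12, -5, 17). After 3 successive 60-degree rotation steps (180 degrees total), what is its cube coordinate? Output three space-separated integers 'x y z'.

Start: (-12, -5, 17)
Step 1: (-12, -5, 17) -> (-(17), -(-12), -(-5)) = (-17, 12, 5)
Step 2: (-17, 12, 5) -> (-(5), -(-17), -(12)) = (-5, 17, -12)
Step 3: (-5, 17, -12) -> (-(-12), -(-5), -(17)) = (12, 5, -17)

Answer: 12 5 -17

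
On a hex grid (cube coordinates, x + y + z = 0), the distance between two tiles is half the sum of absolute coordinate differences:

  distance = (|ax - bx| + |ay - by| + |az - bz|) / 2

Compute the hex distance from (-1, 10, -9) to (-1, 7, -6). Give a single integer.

|ax - bx| = |-1 - (-1)| = 0
|ay - by| = |10 - 7| = 3
|az - bz| = |-9 - (-6)| = 3
distance = (0 + 3 + 3) / 2 = 6 / 2 = 3

Answer: 3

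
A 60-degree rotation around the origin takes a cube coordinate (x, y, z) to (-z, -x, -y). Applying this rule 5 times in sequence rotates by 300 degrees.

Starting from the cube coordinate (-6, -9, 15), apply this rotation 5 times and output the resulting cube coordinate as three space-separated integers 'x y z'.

Answer: 9 -15 6

Derivation:
Start: (-6, -9, 15)
Step 1: (-6, -9, 15) -> (-(15), -(-6), -(-9)) = (-15, 6, 9)
Step 2: (-15, 6, 9) -> (-(9), -(-15), -(6)) = (-9, 15, -6)
Step 3: (-9, 15, -6) -> (-(-6), -(-9), -(15)) = (6, 9, -15)
Step 4: (6, 9, -15) -> (-(-15), -(6), -(9)) = (15, -6, -9)
Step 5: (15, -6, -9) -> (-(-9), -(15), -(-6)) = (9, -15, 6)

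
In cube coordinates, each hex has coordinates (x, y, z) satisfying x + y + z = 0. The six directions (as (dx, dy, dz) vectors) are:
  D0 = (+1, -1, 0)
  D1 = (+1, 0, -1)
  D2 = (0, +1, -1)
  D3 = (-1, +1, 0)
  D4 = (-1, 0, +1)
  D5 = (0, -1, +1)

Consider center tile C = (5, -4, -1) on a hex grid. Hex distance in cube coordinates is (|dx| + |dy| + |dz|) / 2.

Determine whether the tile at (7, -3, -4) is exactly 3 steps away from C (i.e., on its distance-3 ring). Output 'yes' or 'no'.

|px - cx| = |7 - 5| = 2
|py - cy| = |-3 - (-4)| = 1
|pz - cz| = |-4 - (-1)| = 3
distance = (2+1+3)/2 = 6/2 = 3
radius = 3; distance == radius -> yes

Answer: yes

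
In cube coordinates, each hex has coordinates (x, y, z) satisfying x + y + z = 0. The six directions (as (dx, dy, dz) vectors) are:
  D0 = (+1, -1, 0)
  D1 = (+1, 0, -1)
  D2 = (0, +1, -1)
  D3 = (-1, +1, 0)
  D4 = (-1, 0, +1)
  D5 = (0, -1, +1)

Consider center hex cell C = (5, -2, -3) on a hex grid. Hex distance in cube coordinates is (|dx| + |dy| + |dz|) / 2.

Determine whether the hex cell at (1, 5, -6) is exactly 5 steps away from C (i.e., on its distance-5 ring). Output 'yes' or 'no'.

Answer: no

Derivation:
|px - cx| = |1 - 5| = 4
|py - cy| = |5 - (-2)| = 7
|pz - cz| = |-6 - (-3)| = 3
distance = (4+7+3)/2 = 14/2 = 7
radius = 5; distance != radius -> no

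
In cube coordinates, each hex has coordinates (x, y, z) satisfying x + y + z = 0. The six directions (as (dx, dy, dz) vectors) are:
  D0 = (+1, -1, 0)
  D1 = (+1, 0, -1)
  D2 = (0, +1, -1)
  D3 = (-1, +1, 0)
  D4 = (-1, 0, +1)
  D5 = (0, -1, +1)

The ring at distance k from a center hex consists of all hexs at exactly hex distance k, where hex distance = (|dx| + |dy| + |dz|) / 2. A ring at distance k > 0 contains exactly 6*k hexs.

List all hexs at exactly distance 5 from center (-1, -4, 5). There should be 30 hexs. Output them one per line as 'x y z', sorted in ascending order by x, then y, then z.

Answer: -6 -4 10
-6 -3 9
-6 -2 8
-6 -1 7
-6 0 6
-6 1 5
-5 -5 10
-5 1 4
-4 -6 10
-4 1 3
-3 -7 10
-3 1 2
-2 -8 10
-2 1 1
-1 -9 10
-1 1 0
0 -9 9
0 0 0
1 -9 8
1 -1 0
2 -9 7
2 -2 0
3 -9 6
3 -3 0
4 -9 5
4 -8 4
4 -7 3
4 -6 2
4 -5 1
4 -4 0

Derivation:
Walk ring at distance 5 from (-1, -4, 5):
Start at center + D4*5 = (-6, -4, 10)
  hex 0: (-6, -4, 10)
  hex 1: (-5, -5, 10)
  hex 2: (-4, -6, 10)
  hex 3: (-3, -7, 10)
  hex 4: (-2, -8, 10)
  hex 5: (-1, -9, 10)
  hex 6: (0, -9, 9)
  hex 7: (1, -9, 8)
  hex 8: (2, -9, 7)
  hex 9: (3, -9, 6)
  hex 10: (4, -9, 5)
  hex 11: (4, -8, 4)
  hex 12: (4, -7, 3)
  hex 13: (4, -6, 2)
  hex 14: (4, -5, 1)
  hex 15: (4, -4, 0)
  hex 16: (3, -3, 0)
  hex 17: (2, -2, 0)
  hex 18: (1, -1, 0)
  hex 19: (0, 0, 0)
  hex 20: (-1, 1, 0)
  hex 21: (-2, 1, 1)
  hex 22: (-3, 1, 2)
  hex 23: (-4, 1, 3)
  hex 24: (-5, 1, 4)
  hex 25: (-6, 1, 5)
  hex 26: (-6, 0, 6)
  hex 27: (-6, -1, 7)
  hex 28: (-6, -2, 8)
  hex 29: (-6, -3, 9)
Sorted: 30 hexes.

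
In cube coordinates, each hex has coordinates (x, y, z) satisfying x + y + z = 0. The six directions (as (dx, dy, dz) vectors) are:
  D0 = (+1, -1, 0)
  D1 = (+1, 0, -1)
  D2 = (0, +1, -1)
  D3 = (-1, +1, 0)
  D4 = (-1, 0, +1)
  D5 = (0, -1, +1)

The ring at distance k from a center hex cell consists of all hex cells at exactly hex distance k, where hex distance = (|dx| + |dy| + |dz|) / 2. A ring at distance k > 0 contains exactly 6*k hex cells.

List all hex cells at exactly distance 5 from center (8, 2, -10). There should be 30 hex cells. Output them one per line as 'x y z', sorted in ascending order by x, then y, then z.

Answer: 3 2 -5
3 3 -6
3 4 -7
3 5 -8
3 6 -9
3 7 -10
4 1 -5
4 7 -11
5 0 -5
5 7 -12
6 -1 -5
6 7 -13
7 -2 -5
7 7 -14
8 -3 -5
8 7 -15
9 -3 -6
9 6 -15
10 -3 -7
10 5 -15
11 -3 -8
11 4 -15
12 -3 -9
12 3 -15
13 -3 -10
13 -2 -11
13 -1 -12
13 0 -13
13 1 -14
13 2 -15

Derivation:
Walk ring at distance 5 from (8, 2, -10):
Start at center + D4*5 = (3, 2, -5)
  hex 0: (3, 2, -5)
  hex 1: (4, 1, -5)
  hex 2: (5, 0, -5)
  hex 3: (6, -1, -5)
  hex 4: (7, -2, -5)
  hex 5: (8, -3, -5)
  hex 6: (9, -3, -6)
  hex 7: (10, -3, -7)
  hex 8: (11, -3, -8)
  hex 9: (12, -3, -9)
  hex 10: (13, -3, -10)
  hex 11: (13, -2, -11)
  hex 12: (13, -1, -12)
  hex 13: (13, 0, -13)
  hex 14: (13, 1, -14)
  hex 15: (13, 2, -15)
  hex 16: (12, 3, -15)
  hex 17: (11, 4, -15)
  hex 18: (10, 5, -15)
  hex 19: (9, 6, -15)
  hex 20: (8, 7, -15)
  hex 21: (7, 7, -14)
  hex 22: (6, 7, -13)
  hex 23: (5, 7, -12)
  hex 24: (4, 7, -11)
  hex 25: (3, 7, -10)
  hex 26: (3, 6, -9)
  hex 27: (3, 5, -8)
  hex 28: (3, 4, -7)
  hex 29: (3, 3, -6)
Sorted: 30 hexes.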